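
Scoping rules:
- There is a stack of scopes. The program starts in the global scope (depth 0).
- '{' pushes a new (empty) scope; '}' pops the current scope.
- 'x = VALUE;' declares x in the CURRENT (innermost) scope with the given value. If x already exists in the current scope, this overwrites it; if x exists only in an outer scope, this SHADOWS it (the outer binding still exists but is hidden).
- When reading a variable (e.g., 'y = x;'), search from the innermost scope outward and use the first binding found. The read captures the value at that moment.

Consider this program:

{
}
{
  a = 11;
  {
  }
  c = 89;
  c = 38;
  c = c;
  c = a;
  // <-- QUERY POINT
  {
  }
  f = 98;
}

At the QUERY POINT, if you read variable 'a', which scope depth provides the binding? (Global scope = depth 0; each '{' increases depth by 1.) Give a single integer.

Answer: 1

Derivation:
Step 1: enter scope (depth=1)
Step 2: exit scope (depth=0)
Step 3: enter scope (depth=1)
Step 4: declare a=11 at depth 1
Step 5: enter scope (depth=2)
Step 6: exit scope (depth=1)
Step 7: declare c=89 at depth 1
Step 8: declare c=38 at depth 1
Step 9: declare c=(read c)=38 at depth 1
Step 10: declare c=(read a)=11 at depth 1
Visible at query point: a=11 c=11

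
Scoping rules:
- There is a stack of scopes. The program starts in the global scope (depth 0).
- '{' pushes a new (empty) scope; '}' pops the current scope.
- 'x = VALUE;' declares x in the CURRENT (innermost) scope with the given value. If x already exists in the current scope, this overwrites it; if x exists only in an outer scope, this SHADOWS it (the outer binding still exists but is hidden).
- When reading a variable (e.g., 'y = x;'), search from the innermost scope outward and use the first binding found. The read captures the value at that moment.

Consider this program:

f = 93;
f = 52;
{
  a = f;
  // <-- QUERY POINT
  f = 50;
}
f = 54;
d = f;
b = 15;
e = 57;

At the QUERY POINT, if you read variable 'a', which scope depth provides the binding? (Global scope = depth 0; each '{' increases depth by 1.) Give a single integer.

Answer: 1

Derivation:
Step 1: declare f=93 at depth 0
Step 2: declare f=52 at depth 0
Step 3: enter scope (depth=1)
Step 4: declare a=(read f)=52 at depth 1
Visible at query point: a=52 f=52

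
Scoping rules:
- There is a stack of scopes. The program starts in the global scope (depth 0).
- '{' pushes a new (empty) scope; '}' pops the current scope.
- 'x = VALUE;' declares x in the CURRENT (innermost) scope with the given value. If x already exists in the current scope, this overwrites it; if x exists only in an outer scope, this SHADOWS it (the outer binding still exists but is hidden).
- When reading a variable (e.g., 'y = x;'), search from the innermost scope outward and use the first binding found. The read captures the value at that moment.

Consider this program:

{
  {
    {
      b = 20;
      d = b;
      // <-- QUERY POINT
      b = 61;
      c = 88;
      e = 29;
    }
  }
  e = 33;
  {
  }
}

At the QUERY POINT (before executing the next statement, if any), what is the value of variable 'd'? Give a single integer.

Step 1: enter scope (depth=1)
Step 2: enter scope (depth=2)
Step 3: enter scope (depth=3)
Step 4: declare b=20 at depth 3
Step 5: declare d=(read b)=20 at depth 3
Visible at query point: b=20 d=20

Answer: 20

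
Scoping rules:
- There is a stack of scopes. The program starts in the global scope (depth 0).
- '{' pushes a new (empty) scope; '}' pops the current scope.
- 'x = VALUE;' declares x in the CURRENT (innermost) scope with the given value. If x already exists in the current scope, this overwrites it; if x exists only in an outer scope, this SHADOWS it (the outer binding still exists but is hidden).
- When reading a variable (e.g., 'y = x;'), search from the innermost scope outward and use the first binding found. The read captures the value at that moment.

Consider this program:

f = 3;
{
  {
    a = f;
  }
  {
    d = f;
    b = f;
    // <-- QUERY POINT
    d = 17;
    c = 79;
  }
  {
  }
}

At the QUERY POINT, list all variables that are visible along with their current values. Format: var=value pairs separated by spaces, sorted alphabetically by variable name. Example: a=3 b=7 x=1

Answer: b=3 d=3 f=3

Derivation:
Step 1: declare f=3 at depth 0
Step 2: enter scope (depth=1)
Step 3: enter scope (depth=2)
Step 4: declare a=(read f)=3 at depth 2
Step 5: exit scope (depth=1)
Step 6: enter scope (depth=2)
Step 7: declare d=(read f)=3 at depth 2
Step 8: declare b=(read f)=3 at depth 2
Visible at query point: b=3 d=3 f=3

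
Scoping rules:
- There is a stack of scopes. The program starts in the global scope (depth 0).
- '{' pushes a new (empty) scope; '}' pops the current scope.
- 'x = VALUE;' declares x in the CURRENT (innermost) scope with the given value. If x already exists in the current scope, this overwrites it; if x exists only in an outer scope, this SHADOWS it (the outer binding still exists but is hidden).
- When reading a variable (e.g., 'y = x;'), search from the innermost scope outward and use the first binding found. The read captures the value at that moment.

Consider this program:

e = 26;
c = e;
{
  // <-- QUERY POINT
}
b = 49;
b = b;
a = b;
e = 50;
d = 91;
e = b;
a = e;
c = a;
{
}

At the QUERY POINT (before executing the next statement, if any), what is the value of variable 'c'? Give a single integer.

Answer: 26

Derivation:
Step 1: declare e=26 at depth 0
Step 2: declare c=(read e)=26 at depth 0
Step 3: enter scope (depth=1)
Visible at query point: c=26 e=26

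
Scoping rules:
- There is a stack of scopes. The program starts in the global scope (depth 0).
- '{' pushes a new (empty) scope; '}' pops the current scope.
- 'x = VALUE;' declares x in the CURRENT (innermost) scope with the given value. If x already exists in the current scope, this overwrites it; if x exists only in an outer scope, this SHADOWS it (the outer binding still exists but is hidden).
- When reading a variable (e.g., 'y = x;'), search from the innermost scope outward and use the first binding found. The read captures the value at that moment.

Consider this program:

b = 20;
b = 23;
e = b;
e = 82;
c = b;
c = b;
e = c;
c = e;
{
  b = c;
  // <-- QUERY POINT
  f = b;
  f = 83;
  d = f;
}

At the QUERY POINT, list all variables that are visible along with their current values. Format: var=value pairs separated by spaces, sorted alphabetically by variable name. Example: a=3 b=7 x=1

Step 1: declare b=20 at depth 0
Step 2: declare b=23 at depth 0
Step 3: declare e=(read b)=23 at depth 0
Step 4: declare e=82 at depth 0
Step 5: declare c=(read b)=23 at depth 0
Step 6: declare c=(read b)=23 at depth 0
Step 7: declare e=(read c)=23 at depth 0
Step 8: declare c=(read e)=23 at depth 0
Step 9: enter scope (depth=1)
Step 10: declare b=(read c)=23 at depth 1
Visible at query point: b=23 c=23 e=23

Answer: b=23 c=23 e=23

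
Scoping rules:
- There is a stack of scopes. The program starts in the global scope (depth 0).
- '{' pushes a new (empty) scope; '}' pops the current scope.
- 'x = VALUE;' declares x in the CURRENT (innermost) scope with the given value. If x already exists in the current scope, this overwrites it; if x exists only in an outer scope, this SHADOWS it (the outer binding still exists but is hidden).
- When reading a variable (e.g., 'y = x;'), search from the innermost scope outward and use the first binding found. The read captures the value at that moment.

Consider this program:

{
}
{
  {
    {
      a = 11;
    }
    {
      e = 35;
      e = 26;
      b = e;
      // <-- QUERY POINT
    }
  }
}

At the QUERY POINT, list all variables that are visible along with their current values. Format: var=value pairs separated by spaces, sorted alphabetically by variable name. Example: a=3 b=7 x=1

Step 1: enter scope (depth=1)
Step 2: exit scope (depth=0)
Step 3: enter scope (depth=1)
Step 4: enter scope (depth=2)
Step 5: enter scope (depth=3)
Step 6: declare a=11 at depth 3
Step 7: exit scope (depth=2)
Step 8: enter scope (depth=3)
Step 9: declare e=35 at depth 3
Step 10: declare e=26 at depth 3
Step 11: declare b=(read e)=26 at depth 3
Visible at query point: b=26 e=26

Answer: b=26 e=26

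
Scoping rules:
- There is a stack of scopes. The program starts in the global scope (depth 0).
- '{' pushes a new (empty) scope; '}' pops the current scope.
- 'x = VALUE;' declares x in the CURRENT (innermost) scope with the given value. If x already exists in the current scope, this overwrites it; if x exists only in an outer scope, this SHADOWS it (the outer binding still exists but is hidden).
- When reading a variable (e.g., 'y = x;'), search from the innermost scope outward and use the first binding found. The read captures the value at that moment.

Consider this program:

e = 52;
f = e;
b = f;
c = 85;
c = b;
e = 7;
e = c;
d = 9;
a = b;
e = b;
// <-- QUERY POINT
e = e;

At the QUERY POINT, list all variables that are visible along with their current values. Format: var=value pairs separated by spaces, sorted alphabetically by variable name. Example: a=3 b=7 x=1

Step 1: declare e=52 at depth 0
Step 2: declare f=(read e)=52 at depth 0
Step 3: declare b=(read f)=52 at depth 0
Step 4: declare c=85 at depth 0
Step 5: declare c=(read b)=52 at depth 0
Step 6: declare e=7 at depth 0
Step 7: declare e=(read c)=52 at depth 0
Step 8: declare d=9 at depth 0
Step 9: declare a=(read b)=52 at depth 0
Step 10: declare e=(read b)=52 at depth 0
Visible at query point: a=52 b=52 c=52 d=9 e=52 f=52

Answer: a=52 b=52 c=52 d=9 e=52 f=52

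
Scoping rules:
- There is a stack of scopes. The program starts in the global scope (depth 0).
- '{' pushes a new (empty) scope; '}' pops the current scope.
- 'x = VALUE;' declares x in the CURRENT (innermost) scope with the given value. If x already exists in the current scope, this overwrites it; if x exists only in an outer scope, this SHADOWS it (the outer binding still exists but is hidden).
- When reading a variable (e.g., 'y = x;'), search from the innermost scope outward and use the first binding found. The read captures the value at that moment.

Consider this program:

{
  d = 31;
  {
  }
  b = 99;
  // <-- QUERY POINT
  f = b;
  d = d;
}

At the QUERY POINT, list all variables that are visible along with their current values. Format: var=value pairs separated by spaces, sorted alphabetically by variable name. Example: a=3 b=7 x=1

Answer: b=99 d=31

Derivation:
Step 1: enter scope (depth=1)
Step 2: declare d=31 at depth 1
Step 3: enter scope (depth=2)
Step 4: exit scope (depth=1)
Step 5: declare b=99 at depth 1
Visible at query point: b=99 d=31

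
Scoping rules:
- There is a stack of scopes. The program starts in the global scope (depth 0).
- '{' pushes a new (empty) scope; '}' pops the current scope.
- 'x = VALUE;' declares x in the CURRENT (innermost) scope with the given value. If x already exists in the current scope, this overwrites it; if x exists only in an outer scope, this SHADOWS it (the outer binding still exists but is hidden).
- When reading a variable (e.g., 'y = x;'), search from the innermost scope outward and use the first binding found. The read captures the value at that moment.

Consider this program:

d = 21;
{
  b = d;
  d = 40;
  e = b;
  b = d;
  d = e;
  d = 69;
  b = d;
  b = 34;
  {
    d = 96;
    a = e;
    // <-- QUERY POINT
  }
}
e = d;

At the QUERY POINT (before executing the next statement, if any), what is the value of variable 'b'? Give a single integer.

Answer: 34

Derivation:
Step 1: declare d=21 at depth 0
Step 2: enter scope (depth=1)
Step 3: declare b=(read d)=21 at depth 1
Step 4: declare d=40 at depth 1
Step 5: declare e=(read b)=21 at depth 1
Step 6: declare b=(read d)=40 at depth 1
Step 7: declare d=(read e)=21 at depth 1
Step 8: declare d=69 at depth 1
Step 9: declare b=(read d)=69 at depth 1
Step 10: declare b=34 at depth 1
Step 11: enter scope (depth=2)
Step 12: declare d=96 at depth 2
Step 13: declare a=(read e)=21 at depth 2
Visible at query point: a=21 b=34 d=96 e=21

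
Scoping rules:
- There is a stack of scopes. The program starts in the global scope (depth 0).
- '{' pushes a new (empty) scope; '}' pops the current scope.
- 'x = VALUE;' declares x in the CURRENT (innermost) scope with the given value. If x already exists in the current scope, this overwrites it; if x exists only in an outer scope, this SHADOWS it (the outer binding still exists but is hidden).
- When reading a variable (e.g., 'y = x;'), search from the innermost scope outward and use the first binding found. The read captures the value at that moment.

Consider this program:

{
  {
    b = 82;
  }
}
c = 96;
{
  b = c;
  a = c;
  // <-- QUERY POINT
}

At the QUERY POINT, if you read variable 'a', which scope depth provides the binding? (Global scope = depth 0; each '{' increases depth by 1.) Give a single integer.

Step 1: enter scope (depth=1)
Step 2: enter scope (depth=2)
Step 3: declare b=82 at depth 2
Step 4: exit scope (depth=1)
Step 5: exit scope (depth=0)
Step 6: declare c=96 at depth 0
Step 7: enter scope (depth=1)
Step 8: declare b=(read c)=96 at depth 1
Step 9: declare a=(read c)=96 at depth 1
Visible at query point: a=96 b=96 c=96

Answer: 1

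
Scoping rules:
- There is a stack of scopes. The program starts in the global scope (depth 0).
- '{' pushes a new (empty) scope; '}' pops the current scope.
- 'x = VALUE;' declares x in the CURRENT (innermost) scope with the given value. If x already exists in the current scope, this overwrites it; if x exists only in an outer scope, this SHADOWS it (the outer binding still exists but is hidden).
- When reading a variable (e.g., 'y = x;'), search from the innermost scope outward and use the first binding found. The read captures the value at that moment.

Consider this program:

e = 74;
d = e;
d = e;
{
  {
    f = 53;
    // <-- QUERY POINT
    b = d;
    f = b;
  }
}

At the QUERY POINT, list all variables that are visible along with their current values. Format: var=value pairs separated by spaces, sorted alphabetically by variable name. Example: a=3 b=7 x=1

Answer: d=74 e=74 f=53

Derivation:
Step 1: declare e=74 at depth 0
Step 2: declare d=(read e)=74 at depth 0
Step 3: declare d=(read e)=74 at depth 0
Step 4: enter scope (depth=1)
Step 5: enter scope (depth=2)
Step 6: declare f=53 at depth 2
Visible at query point: d=74 e=74 f=53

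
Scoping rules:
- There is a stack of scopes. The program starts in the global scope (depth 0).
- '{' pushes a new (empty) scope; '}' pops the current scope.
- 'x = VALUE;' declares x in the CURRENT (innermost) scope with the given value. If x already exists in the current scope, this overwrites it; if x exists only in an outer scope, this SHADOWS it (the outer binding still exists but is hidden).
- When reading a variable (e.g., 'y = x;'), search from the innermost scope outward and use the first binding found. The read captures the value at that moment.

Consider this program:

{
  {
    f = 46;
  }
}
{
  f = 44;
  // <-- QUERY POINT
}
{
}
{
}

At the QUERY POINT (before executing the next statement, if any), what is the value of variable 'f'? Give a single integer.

Answer: 44

Derivation:
Step 1: enter scope (depth=1)
Step 2: enter scope (depth=2)
Step 3: declare f=46 at depth 2
Step 4: exit scope (depth=1)
Step 5: exit scope (depth=0)
Step 6: enter scope (depth=1)
Step 7: declare f=44 at depth 1
Visible at query point: f=44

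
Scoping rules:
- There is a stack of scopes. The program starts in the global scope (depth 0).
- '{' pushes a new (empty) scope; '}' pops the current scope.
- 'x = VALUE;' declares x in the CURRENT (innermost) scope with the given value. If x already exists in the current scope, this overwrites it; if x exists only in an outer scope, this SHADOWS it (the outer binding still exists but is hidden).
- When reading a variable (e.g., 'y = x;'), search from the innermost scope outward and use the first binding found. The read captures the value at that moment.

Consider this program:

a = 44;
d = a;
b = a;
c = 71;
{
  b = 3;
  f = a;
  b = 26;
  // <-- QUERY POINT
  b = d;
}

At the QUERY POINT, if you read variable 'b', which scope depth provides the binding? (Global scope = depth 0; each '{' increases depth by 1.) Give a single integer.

Step 1: declare a=44 at depth 0
Step 2: declare d=(read a)=44 at depth 0
Step 3: declare b=(read a)=44 at depth 0
Step 4: declare c=71 at depth 0
Step 5: enter scope (depth=1)
Step 6: declare b=3 at depth 1
Step 7: declare f=(read a)=44 at depth 1
Step 8: declare b=26 at depth 1
Visible at query point: a=44 b=26 c=71 d=44 f=44

Answer: 1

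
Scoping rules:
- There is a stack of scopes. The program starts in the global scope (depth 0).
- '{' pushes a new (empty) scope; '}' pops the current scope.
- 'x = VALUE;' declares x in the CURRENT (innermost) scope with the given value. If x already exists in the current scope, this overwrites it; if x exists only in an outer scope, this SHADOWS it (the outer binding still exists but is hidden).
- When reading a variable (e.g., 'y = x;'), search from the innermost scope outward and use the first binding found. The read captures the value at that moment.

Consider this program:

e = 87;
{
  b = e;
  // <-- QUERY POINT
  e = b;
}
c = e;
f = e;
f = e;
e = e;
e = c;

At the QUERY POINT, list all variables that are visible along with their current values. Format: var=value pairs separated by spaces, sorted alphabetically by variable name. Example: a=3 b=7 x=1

Step 1: declare e=87 at depth 0
Step 2: enter scope (depth=1)
Step 3: declare b=(read e)=87 at depth 1
Visible at query point: b=87 e=87

Answer: b=87 e=87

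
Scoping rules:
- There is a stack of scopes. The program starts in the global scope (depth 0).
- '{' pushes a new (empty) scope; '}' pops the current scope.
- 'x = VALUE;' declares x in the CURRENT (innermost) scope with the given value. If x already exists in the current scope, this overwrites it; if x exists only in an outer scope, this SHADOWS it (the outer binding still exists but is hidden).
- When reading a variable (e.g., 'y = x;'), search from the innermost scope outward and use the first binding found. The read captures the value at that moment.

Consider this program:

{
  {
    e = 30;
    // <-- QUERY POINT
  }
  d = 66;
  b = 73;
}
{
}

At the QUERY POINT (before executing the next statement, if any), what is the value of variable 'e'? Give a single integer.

Answer: 30

Derivation:
Step 1: enter scope (depth=1)
Step 2: enter scope (depth=2)
Step 3: declare e=30 at depth 2
Visible at query point: e=30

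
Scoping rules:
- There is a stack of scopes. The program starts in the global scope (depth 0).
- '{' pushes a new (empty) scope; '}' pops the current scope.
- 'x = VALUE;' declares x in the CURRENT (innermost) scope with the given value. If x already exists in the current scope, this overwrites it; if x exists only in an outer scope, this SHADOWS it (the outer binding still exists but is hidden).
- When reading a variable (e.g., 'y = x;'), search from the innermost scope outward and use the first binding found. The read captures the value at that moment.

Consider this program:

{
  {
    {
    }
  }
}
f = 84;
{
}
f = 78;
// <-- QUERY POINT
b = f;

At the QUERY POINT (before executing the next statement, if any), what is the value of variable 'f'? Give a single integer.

Answer: 78

Derivation:
Step 1: enter scope (depth=1)
Step 2: enter scope (depth=2)
Step 3: enter scope (depth=3)
Step 4: exit scope (depth=2)
Step 5: exit scope (depth=1)
Step 6: exit scope (depth=0)
Step 7: declare f=84 at depth 0
Step 8: enter scope (depth=1)
Step 9: exit scope (depth=0)
Step 10: declare f=78 at depth 0
Visible at query point: f=78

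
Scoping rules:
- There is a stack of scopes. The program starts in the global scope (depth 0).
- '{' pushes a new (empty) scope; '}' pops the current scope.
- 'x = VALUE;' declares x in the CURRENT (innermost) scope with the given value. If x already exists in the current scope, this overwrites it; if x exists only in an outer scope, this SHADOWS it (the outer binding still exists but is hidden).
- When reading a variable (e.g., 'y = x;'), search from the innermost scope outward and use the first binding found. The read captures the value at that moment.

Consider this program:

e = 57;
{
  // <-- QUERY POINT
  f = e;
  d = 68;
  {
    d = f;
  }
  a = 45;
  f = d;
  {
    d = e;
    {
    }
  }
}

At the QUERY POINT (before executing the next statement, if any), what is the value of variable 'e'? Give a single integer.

Step 1: declare e=57 at depth 0
Step 2: enter scope (depth=1)
Visible at query point: e=57

Answer: 57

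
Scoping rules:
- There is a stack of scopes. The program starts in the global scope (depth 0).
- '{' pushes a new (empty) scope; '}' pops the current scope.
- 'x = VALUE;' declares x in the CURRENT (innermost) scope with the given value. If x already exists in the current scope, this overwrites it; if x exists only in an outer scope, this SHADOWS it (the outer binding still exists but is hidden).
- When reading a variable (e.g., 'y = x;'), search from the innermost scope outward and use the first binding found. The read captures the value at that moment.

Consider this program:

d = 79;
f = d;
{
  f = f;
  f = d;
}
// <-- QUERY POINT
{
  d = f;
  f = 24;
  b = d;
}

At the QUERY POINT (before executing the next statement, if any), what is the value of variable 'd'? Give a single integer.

Step 1: declare d=79 at depth 0
Step 2: declare f=(read d)=79 at depth 0
Step 3: enter scope (depth=1)
Step 4: declare f=(read f)=79 at depth 1
Step 5: declare f=(read d)=79 at depth 1
Step 6: exit scope (depth=0)
Visible at query point: d=79 f=79

Answer: 79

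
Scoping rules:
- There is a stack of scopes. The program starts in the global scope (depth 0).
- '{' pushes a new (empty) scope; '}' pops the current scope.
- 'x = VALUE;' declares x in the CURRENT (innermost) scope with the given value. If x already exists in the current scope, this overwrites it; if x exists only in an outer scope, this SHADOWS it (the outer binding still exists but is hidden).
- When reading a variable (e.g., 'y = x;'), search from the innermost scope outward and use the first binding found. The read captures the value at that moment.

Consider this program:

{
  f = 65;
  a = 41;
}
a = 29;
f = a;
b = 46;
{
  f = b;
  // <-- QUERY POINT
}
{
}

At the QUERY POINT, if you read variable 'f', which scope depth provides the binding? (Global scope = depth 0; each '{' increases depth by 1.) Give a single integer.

Step 1: enter scope (depth=1)
Step 2: declare f=65 at depth 1
Step 3: declare a=41 at depth 1
Step 4: exit scope (depth=0)
Step 5: declare a=29 at depth 0
Step 6: declare f=(read a)=29 at depth 0
Step 7: declare b=46 at depth 0
Step 8: enter scope (depth=1)
Step 9: declare f=(read b)=46 at depth 1
Visible at query point: a=29 b=46 f=46

Answer: 1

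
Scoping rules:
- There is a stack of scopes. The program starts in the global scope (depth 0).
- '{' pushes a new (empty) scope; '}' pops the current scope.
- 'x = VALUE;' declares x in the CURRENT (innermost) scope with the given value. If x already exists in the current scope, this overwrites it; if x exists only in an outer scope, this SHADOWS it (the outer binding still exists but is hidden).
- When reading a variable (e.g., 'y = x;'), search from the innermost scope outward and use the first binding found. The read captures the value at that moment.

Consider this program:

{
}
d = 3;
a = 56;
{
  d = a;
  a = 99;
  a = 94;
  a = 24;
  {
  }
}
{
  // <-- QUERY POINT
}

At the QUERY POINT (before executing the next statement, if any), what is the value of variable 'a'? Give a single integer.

Answer: 56

Derivation:
Step 1: enter scope (depth=1)
Step 2: exit scope (depth=0)
Step 3: declare d=3 at depth 0
Step 4: declare a=56 at depth 0
Step 5: enter scope (depth=1)
Step 6: declare d=(read a)=56 at depth 1
Step 7: declare a=99 at depth 1
Step 8: declare a=94 at depth 1
Step 9: declare a=24 at depth 1
Step 10: enter scope (depth=2)
Step 11: exit scope (depth=1)
Step 12: exit scope (depth=0)
Step 13: enter scope (depth=1)
Visible at query point: a=56 d=3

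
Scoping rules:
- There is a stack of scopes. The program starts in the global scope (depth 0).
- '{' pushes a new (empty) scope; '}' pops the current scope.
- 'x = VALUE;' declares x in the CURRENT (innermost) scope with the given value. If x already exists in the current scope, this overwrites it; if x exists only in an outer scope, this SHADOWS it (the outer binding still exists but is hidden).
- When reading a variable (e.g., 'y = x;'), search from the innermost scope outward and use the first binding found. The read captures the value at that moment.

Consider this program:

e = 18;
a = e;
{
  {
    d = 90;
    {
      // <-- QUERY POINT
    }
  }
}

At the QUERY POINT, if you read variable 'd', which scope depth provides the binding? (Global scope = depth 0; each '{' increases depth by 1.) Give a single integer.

Answer: 2

Derivation:
Step 1: declare e=18 at depth 0
Step 2: declare a=(read e)=18 at depth 0
Step 3: enter scope (depth=1)
Step 4: enter scope (depth=2)
Step 5: declare d=90 at depth 2
Step 6: enter scope (depth=3)
Visible at query point: a=18 d=90 e=18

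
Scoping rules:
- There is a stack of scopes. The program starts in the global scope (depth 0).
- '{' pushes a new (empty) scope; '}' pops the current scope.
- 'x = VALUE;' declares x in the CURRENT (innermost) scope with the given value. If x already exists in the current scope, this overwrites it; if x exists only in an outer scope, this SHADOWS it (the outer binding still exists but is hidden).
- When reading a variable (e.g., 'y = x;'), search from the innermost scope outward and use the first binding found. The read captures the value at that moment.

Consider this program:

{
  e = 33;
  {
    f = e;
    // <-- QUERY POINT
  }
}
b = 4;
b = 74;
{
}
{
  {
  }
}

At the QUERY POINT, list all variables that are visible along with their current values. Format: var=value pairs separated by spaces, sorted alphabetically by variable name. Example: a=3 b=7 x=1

Step 1: enter scope (depth=1)
Step 2: declare e=33 at depth 1
Step 3: enter scope (depth=2)
Step 4: declare f=(read e)=33 at depth 2
Visible at query point: e=33 f=33

Answer: e=33 f=33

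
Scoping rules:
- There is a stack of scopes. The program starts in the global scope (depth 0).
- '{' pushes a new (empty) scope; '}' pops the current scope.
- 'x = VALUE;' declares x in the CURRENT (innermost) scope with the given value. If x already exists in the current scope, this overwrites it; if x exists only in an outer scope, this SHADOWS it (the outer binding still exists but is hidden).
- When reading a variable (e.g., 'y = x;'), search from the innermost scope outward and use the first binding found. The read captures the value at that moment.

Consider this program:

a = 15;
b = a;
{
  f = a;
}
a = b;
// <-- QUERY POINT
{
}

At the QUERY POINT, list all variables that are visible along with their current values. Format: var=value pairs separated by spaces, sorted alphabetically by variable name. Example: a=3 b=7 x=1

Answer: a=15 b=15

Derivation:
Step 1: declare a=15 at depth 0
Step 2: declare b=(read a)=15 at depth 0
Step 3: enter scope (depth=1)
Step 4: declare f=(read a)=15 at depth 1
Step 5: exit scope (depth=0)
Step 6: declare a=(read b)=15 at depth 0
Visible at query point: a=15 b=15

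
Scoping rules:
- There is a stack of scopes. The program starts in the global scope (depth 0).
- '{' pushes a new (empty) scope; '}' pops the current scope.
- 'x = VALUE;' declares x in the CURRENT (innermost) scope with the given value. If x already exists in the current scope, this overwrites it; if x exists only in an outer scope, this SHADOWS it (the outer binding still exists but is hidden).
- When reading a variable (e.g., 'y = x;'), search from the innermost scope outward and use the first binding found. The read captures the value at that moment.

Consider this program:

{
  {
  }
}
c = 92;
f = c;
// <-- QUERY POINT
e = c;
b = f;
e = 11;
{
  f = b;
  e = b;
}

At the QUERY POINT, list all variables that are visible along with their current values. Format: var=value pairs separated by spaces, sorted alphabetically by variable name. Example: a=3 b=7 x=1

Step 1: enter scope (depth=1)
Step 2: enter scope (depth=2)
Step 3: exit scope (depth=1)
Step 4: exit scope (depth=0)
Step 5: declare c=92 at depth 0
Step 6: declare f=(read c)=92 at depth 0
Visible at query point: c=92 f=92

Answer: c=92 f=92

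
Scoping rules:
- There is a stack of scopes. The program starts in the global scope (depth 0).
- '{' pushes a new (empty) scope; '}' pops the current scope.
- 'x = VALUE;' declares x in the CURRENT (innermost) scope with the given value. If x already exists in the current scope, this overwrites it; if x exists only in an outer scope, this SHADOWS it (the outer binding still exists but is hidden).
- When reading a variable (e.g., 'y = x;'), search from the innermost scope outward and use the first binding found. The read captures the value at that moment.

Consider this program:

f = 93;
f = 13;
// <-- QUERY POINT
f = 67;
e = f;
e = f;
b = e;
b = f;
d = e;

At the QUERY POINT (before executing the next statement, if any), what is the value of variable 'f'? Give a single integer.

Answer: 13

Derivation:
Step 1: declare f=93 at depth 0
Step 2: declare f=13 at depth 0
Visible at query point: f=13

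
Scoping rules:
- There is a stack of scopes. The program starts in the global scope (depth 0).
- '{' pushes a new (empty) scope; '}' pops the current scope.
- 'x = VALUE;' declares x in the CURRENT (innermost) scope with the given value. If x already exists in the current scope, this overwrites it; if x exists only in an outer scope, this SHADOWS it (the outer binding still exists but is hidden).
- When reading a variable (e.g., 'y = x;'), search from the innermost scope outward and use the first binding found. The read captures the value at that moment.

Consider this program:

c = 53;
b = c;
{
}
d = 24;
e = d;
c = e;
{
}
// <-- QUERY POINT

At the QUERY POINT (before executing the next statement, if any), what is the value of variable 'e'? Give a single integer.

Answer: 24

Derivation:
Step 1: declare c=53 at depth 0
Step 2: declare b=(read c)=53 at depth 0
Step 3: enter scope (depth=1)
Step 4: exit scope (depth=0)
Step 5: declare d=24 at depth 0
Step 6: declare e=(read d)=24 at depth 0
Step 7: declare c=(read e)=24 at depth 0
Step 8: enter scope (depth=1)
Step 9: exit scope (depth=0)
Visible at query point: b=53 c=24 d=24 e=24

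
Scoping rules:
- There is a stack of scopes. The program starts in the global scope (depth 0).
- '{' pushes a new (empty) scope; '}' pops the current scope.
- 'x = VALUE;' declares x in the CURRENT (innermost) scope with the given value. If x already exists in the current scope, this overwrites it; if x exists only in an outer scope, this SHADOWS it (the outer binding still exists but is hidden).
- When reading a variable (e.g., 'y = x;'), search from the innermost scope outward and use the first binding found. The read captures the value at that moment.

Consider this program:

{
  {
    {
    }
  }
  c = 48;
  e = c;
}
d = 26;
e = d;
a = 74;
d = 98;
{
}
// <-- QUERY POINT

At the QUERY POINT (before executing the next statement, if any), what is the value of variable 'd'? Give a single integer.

Answer: 98

Derivation:
Step 1: enter scope (depth=1)
Step 2: enter scope (depth=2)
Step 3: enter scope (depth=3)
Step 4: exit scope (depth=2)
Step 5: exit scope (depth=1)
Step 6: declare c=48 at depth 1
Step 7: declare e=(read c)=48 at depth 1
Step 8: exit scope (depth=0)
Step 9: declare d=26 at depth 0
Step 10: declare e=(read d)=26 at depth 0
Step 11: declare a=74 at depth 0
Step 12: declare d=98 at depth 0
Step 13: enter scope (depth=1)
Step 14: exit scope (depth=0)
Visible at query point: a=74 d=98 e=26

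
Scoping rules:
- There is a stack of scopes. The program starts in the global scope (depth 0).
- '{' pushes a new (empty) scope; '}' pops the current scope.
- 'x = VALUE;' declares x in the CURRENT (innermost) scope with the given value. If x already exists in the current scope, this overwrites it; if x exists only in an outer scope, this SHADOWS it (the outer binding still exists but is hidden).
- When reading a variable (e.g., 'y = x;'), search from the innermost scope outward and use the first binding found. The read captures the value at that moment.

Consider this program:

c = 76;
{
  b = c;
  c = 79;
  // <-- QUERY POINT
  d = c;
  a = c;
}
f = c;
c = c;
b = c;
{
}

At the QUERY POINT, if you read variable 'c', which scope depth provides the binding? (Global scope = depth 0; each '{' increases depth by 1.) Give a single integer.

Step 1: declare c=76 at depth 0
Step 2: enter scope (depth=1)
Step 3: declare b=(read c)=76 at depth 1
Step 4: declare c=79 at depth 1
Visible at query point: b=76 c=79

Answer: 1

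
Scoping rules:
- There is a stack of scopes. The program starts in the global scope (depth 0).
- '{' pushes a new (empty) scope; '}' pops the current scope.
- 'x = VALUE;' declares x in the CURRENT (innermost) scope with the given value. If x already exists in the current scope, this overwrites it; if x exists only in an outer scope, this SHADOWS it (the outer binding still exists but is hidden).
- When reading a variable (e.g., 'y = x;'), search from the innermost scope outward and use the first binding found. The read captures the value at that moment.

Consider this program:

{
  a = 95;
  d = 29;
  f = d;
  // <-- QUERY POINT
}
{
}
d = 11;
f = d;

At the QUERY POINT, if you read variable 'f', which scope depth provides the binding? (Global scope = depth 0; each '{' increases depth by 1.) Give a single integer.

Answer: 1

Derivation:
Step 1: enter scope (depth=1)
Step 2: declare a=95 at depth 1
Step 3: declare d=29 at depth 1
Step 4: declare f=(read d)=29 at depth 1
Visible at query point: a=95 d=29 f=29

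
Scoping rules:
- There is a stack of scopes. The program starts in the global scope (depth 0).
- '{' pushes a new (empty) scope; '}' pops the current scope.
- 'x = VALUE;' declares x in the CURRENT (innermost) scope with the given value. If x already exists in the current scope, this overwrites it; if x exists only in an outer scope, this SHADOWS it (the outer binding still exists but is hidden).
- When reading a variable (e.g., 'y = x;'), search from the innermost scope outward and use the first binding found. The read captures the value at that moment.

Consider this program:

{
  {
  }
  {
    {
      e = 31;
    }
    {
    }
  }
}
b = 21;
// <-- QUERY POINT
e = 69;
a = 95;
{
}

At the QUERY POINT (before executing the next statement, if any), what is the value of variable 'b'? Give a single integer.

Step 1: enter scope (depth=1)
Step 2: enter scope (depth=2)
Step 3: exit scope (depth=1)
Step 4: enter scope (depth=2)
Step 5: enter scope (depth=3)
Step 6: declare e=31 at depth 3
Step 7: exit scope (depth=2)
Step 8: enter scope (depth=3)
Step 9: exit scope (depth=2)
Step 10: exit scope (depth=1)
Step 11: exit scope (depth=0)
Step 12: declare b=21 at depth 0
Visible at query point: b=21

Answer: 21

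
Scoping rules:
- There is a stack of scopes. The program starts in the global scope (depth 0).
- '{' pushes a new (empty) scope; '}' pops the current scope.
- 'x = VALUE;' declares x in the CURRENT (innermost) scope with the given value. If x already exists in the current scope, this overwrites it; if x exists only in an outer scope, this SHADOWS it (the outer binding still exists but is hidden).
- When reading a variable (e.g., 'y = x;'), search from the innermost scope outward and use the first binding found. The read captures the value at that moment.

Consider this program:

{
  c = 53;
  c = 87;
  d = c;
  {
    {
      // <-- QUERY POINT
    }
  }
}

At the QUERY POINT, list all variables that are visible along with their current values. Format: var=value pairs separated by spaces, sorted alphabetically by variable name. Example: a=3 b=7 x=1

Step 1: enter scope (depth=1)
Step 2: declare c=53 at depth 1
Step 3: declare c=87 at depth 1
Step 4: declare d=(read c)=87 at depth 1
Step 5: enter scope (depth=2)
Step 6: enter scope (depth=3)
Visible at query point: c=87 d=87

Answer: c=87 d=87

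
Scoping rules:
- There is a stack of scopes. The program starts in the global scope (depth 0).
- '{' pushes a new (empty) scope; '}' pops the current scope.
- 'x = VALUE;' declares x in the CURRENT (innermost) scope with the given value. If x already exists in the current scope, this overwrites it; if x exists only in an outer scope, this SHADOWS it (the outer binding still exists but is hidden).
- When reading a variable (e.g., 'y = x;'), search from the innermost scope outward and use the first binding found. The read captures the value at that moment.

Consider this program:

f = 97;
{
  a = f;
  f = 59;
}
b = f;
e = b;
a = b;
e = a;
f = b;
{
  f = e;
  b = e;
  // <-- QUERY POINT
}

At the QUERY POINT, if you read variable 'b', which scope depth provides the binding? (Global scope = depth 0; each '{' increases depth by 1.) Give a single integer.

Answer: 1

Derivation:
Step 1: declare f=97 at depth 0
Step 2: enter scope (depth=1)
Step 3: declare a=(read f)=97 at depth 1
Step 4: declare f=59 at depth 1
Step 5: exit scope (depth=0)
Step 6: declare b=(read f)=97 at depth 0
Step 7: declare e=(read b)=97 at depth 0
Step 8: declare a=(read b)=97 at depth 0
Step 9: declare e=(read a)=97 at depth 0
Step 10: declare f=(read b)=97 at depth 0
Step 11: enter scope (depth=1)
Step 12: declare f=(read e)=97 at depth 1
Step 13: declare b=(read e)=97 at depth 1
Visible at query point: a=97 b=97 e=97 f=97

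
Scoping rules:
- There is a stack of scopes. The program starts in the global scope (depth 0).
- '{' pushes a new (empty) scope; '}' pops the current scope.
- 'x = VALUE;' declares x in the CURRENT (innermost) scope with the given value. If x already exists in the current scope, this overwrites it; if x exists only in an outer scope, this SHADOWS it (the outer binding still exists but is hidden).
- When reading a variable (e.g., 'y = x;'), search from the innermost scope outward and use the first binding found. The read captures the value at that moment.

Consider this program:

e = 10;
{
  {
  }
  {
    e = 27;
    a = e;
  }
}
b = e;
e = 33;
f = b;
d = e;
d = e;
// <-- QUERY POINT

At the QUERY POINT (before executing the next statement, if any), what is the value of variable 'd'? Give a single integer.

Step 1: declare e=10 at depth 0
Step 2: enter scope (depth=1)
Step 3: enter scope (depth=2)
Step 4: exit scope (depth=1)
Step 5: enter scope (depth=2)
Step 6: declare e=27 at depth 2
Step 7: declare a=(read e)=27 at depth 2
Step 8: exit scope (depth=1)
Step 9: exit scope (depth=0)
Step 10: declare b=(read e)=10 at depth 0
Step 11: declare e=33 at depth 0
Step 12: declare f=(read b)=10 at depth 0
Step 13: declare d=(read e)=33 at depth 0
Step 14: declare d=(read e)=33 at depth 0
Visible at query point: b=10 d=33 e=33 f=10

Answer: 33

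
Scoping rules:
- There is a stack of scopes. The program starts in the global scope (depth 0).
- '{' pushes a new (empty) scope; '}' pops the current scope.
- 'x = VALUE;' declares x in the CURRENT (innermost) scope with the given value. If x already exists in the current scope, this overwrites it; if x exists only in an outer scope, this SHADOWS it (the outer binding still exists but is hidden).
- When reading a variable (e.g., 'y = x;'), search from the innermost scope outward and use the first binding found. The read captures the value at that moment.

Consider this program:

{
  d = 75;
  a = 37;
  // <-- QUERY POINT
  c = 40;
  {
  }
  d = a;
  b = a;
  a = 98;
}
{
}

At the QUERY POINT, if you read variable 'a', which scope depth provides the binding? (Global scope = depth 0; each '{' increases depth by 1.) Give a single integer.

Answer: 1

Derivation:
Step 1: enter scope (depth=1)
Step 2: declare d=75 at depth 1
Step 3: declare a=37 at depth 1
Visible at query point: a=37 d=75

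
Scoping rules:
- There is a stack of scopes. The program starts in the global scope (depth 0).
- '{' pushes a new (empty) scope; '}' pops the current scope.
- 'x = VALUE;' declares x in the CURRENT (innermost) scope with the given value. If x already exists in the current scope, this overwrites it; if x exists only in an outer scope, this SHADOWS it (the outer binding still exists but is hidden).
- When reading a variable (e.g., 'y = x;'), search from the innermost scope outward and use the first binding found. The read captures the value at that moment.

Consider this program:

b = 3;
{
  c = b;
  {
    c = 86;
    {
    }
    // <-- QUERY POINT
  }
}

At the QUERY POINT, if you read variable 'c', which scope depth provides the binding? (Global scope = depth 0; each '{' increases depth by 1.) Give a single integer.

Answer: 2

Derivation:
Step 1: declare b=3 at depth 0
Step 2: enter scope (depth=1)
Step 3: declare c=(read b)=3 at depth 1
Step 4: enter scope (depth=2)
Step 5: declare c=86 at depth 2
Step 6: enter scope (depth=3)
Step 7: exit scope (depth=2)
Visible at query point: b=3 c=86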